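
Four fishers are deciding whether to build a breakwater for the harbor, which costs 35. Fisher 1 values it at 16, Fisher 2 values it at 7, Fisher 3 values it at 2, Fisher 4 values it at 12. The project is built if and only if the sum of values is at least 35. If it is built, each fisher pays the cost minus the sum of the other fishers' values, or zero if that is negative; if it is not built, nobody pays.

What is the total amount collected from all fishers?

Total value 37 ≥ cost 35, so it is built.
Fisher 1: others sum to 21; max(0, 35 - 21) = 14.
Fisher 2: others sum to 30; max(0, 35 - 30) = 5.
Fisher 3: others sum to 35; max(0, 35 - 35) = 0.
Fisher 4: others sum to 25; max(0, 35 - 25) = 10.
Total collected = 14 + 5 + 0 + 10 = 29.

29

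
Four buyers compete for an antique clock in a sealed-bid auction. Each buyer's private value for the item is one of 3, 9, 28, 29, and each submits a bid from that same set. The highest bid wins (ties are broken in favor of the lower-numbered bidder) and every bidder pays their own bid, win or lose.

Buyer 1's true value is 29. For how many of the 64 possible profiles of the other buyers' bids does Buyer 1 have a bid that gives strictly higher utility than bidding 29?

Others bid (3, 3, 3): truth gives 0; bid 3 gives 26 > 0. Violating.
Others bid (3, 3, 9): truth gives 0; bid 9 gives 20 > 0. Violating.
Others bid (3, 3, 28): truth gives 0; bid 28 gives 1 > 0. Violating.
Others bid (3, 9, 3): truth gives 0; bid 9 gives 20 > 0. Violating.
Others bid (3, 3, 29): truth gives 0; no alternative beats it.
Others bid (3, 9, 29): truth gives 0; no alternative beats it.
(Checking all 64 profiles: 27 have a profitable deviation, 37 do not.)

27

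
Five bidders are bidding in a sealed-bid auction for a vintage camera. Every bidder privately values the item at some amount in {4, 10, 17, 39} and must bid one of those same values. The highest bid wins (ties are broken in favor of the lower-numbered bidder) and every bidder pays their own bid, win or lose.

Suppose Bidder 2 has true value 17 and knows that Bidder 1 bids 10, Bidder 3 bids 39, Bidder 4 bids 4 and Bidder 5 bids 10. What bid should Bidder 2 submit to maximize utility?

Bid 4: loses but pays 4, utility -4.
Bid 10: loses but pays 10, utility -10.
Bid 17: loses but pays 17, utility -17.
Bid 39: wins, pays 39, utility 17 - 39 = -22.
The best choice is 4 with utility -4.

4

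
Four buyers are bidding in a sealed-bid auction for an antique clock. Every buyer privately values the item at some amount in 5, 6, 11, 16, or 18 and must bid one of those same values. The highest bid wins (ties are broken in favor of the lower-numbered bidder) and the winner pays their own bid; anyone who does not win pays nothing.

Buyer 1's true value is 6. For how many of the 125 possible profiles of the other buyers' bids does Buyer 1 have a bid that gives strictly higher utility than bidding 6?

1

Others bid (5, 5, 5): truth gives 0; bid 5 gives 1 > 0. Violating.
Others bid (5, 5, 6): truth gives 0; no alternative beats it.
Others bid (5, 5, 11): truth gives 0; no alternative beats it.
(Checking all 125 profiles: 1 has a profitable deviation, 124 do not.)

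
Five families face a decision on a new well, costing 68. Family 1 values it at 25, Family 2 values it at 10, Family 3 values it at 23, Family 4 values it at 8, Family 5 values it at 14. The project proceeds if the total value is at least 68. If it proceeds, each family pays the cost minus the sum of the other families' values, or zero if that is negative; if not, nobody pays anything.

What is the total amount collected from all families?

Total value 80 ≥ cost 68, so it is built.
Family 1: others sum to 55; max(0, 68 - 55) = 13.
Family 2: others sum to 70; max(0, 68 - 70) = 0.
Family 3: others sum to 57; max(0, 68 - 57) = 11.
Family 4: others sum to 72; max(0, 68 - 72) = 0.
Family 5: others sum to 66; max(0, 68 - 66) = 2.
Total collected = 13 + 0 + 11 + 0 + 2 = 26.

26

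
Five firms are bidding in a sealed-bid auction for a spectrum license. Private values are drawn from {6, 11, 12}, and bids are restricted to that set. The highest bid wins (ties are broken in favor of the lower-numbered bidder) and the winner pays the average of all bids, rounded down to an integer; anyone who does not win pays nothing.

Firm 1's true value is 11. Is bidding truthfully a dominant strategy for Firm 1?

No

Consider the case where Firm 2 bids 6, Firm 3 bids 6, Firm 4 bids 6 and Firm 5 bids 6.
Truthful bid 11: wins, pays 7, utility 11 - 7 = 4.
Bid 6 instead: wins, pays 6, utility 11 - 6 = 5.
Since 5 > 4, bidding 6 is strictly better here, so truthful bidding is not dominant.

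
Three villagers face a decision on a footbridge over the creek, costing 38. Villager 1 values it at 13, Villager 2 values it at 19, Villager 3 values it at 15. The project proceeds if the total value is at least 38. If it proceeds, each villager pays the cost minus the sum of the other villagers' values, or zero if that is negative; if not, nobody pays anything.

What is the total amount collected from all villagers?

Total value 47 ≥ cost 38, so it is built.
Villager 1: others sum to 34; max(0, 38 - 34) = 4.
Villager 2: others sum to 28; max(0, 38 - 28) = 10.
Villager 3: others sum to 32; max(0, 38 - 32) = 6.
Total collected = 4 + 10 + 6 = 20.

20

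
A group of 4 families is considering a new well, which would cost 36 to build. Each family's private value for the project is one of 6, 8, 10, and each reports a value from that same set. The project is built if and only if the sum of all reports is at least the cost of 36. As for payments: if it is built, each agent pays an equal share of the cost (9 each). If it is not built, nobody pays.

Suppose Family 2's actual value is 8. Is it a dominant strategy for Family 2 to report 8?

No

Consider the case where Family 1 reports 8, Family 3 reports 10 and Family 4 reports 10.
Truthful report 8: project built, pays 9, utility 8 - 9 = -1.
Report 6 instead: project not built, utility 0.
Since 0 > -1, reporting 6 is strictly better here, so truthful reporting is not dominant.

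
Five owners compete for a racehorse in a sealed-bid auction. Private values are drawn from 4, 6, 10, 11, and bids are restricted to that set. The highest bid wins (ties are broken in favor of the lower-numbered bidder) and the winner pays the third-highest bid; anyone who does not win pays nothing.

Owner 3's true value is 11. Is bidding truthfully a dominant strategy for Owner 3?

Yes

Check each profile of the others' bids and compare truth against every alternative bid.
Others bid (4, 4, 4, 11): truth gives 7, best alternative gives 0.
Others bid (4, 4, 11, 4): truth gives 7, best alternative gives 0.
Others bid (4, 10, 4, 4): truth gives 7, best alternative gives 0.
Others bid (10, 4, 4, 4): truth gives 7, best alternative gives 0.
Others bid (4, 4, 6, 11): truth gives 5, best alternative gives 0.
Others bid (4, 4, 11, 6): truth gives 5, best alternative gives 0.
(Remaining 250 profiles checked similarly; truth is weakly best in each.)
In every case the truthful bid is at least as good as any alternative, so it is a dominant strategy.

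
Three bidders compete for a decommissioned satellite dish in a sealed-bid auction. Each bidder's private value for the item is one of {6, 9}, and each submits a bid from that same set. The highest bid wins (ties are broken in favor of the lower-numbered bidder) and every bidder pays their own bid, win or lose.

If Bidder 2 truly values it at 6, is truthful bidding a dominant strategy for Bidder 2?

No

Consider the case where Bidder 1 bids 6 and Bidder 3 bids 6.
Truthful bid 6: loses but pays 6, utility -6.
Bid 9 instead: wins, pays 9, utility 6 - 9 = -3.
Since -3 > -6, bidding 9 is strictly better here, so truthful bidding is not dominant.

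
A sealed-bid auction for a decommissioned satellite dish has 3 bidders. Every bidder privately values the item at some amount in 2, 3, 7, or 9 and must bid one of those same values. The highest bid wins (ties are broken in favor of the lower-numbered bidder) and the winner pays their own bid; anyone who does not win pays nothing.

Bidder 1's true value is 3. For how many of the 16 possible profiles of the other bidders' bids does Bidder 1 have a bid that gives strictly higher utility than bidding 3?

Others bid (2, 2): truth gives 0; bid 2 gives 1 > 0. Violating.
Others bid (2, 3): truth gives 0; no alternative beats it.
Others bid (2, 7): truth gives 0; no alternative beats it.
(Checking all 16 profiles: 1 has a profitable deviation, 15 do not.)

1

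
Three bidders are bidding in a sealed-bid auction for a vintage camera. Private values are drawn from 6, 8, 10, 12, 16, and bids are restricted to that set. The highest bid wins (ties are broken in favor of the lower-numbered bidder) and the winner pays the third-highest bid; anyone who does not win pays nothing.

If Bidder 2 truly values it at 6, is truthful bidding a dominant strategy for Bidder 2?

Check each profile of the others' bids and compare truth against every alternative bid.
Others bid (6, 6): truth gives 0, best alternative gives 0.
Others bid (6, 8): truth gives 0, best alternative gives 0.
Others bid (6, 10): truth gives 0, best alternative gives 0.
Others bid (6, 12): truth gives 0, best alternative gives 0.
Others bid (6, 16): truth gives 0, best alternative gives 0.
Others bid (8, 6): truth gives 0, best alternative gives 0.
(Remaining 19 profiles checked similarly; truth is weakly best in each.)
In every case the truthful bid is at least as good as any alternative, so it is a dominant strategy.

Yes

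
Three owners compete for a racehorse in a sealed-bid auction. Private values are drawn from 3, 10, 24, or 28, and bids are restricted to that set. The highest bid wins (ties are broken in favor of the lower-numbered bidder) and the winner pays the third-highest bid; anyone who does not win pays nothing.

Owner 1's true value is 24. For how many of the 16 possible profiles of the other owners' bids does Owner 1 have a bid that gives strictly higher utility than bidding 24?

Others bid (3, 28): truth gives 0; bid 28 gives 21 > 0. Violating.
Others bid (10, 28): truth gives 0; bid 28 gives 14 > 0. Violating.
Others bid (28, 3): truth gives 0; bid 28 gives 21 > 0. Violating.
Others bid (28, 10): truth gives 0; bid 28 gives 14 > 0. Violating.
Others bid (3, 3): truth gives 21; no alternative beats it.
Others bid (3, 10): truth gives 21; no alternative beats it.
(Checking all 16 profiles: 4 have a profitable deviation, 12 do not.)

4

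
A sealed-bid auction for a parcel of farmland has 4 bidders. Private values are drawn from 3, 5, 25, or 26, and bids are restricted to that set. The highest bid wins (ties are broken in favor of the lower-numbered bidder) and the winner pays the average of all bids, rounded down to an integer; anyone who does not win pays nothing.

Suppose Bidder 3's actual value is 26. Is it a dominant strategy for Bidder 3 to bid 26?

Consider the case where Bidder 1 bids 3, Bidder 2 bids 3 and Bidder 4 bids 3.
Truthful bid 26: wins, pays 8, utility 26 - 8 = 18.
Bid 5 instead: wins, pays 3, utility 26 - 3 = 23.
Since 23 > 18, bidding 5 is strictly better here, so truthful bidding is not dominant.

No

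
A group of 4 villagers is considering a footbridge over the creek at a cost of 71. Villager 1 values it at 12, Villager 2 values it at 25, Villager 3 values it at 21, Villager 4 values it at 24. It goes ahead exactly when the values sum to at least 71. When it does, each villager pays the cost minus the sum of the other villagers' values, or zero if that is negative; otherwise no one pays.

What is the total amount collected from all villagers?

38

Total value 82 ≥ cost 71, so it is built.
Villager 1: others sum to 70; max(0, 71 - 70) = 1.
Villager 2: others sum to 57; max(0, 71 - 57) = 14.
Villager 3: others sum to 61; max(0, 71 - 61) = 10.
Villager 4: others sum to 58; max(0, 71 - 58) = 13.
Total collected = 1 + 14 + 10 + 13 = 38.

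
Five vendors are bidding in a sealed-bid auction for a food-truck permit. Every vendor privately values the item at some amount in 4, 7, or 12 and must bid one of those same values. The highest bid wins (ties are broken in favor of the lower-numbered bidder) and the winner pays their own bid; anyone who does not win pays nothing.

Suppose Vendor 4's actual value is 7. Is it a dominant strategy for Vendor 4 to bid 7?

Check each profile of the others' bids and compare truth against every alternative bid.
Others bid (4, 4, 4, 4): truth gives 0, best alternative gives 0.
Others bid (4, 4, 4, 7): truth gives 0, best alternative gives 0.
Others bid (4, 4, 4, 12): truth gives 0, best alternative gives 0.
Others bid (4, 4, 7, 4): truth gives 0, best alternative gives 0.
Others bid (4, 4, 7, 7): truth gives 0, best alternative gives 0.
Others bid (4, 4, 7, 12): truth gives 0, best alternative gives 0.
(Remaining 75 profiles checked similarly; truth is weakly best in each.)
In every case the truthful bid is at least as good as any alternative, so it is a dominant strategy.

Yes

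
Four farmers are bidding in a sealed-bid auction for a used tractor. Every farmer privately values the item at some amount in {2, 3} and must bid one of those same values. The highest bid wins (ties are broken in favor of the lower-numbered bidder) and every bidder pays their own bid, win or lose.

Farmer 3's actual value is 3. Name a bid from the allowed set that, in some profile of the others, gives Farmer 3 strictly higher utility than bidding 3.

Suppose Farmer 1 bids 2, Farmer 2 bids 3 and Farmer 4 bids 2.
Bid 3: loses but pays 3, utility -3.
Bid 2: loses but pays 2, utility -2.
So bidding 2 beats truth here (-2 > -3).

2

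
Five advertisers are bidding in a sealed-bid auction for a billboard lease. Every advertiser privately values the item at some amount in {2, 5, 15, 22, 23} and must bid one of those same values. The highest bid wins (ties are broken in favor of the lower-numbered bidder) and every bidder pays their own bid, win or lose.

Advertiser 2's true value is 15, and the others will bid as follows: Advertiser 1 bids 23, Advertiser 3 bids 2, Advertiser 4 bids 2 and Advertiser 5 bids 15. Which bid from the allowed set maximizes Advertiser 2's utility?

2

Bid 2: loses but pays 2, utility -2.
Bid 5: loses but pays 5, utility -5.
Bid 15: loses but pays 15, utility -15.
Bid 22: loses but pays 22, utility -22.
Bid 23: loses but pays 23, utility -23.
The best choice is 2 with utility -2.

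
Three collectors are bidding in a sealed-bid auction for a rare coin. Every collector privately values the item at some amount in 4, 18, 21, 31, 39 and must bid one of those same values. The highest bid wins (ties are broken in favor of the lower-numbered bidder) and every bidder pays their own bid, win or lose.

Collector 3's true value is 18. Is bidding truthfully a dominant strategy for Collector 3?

No

Consider the case where Collector 1 bids 4 and Collector 2 bids 18.
Truthful bid 18: loses but pays 18, utility -18.
Bid 4 instead: loses but pays 4, utility -4.
Since -4 > -18, bidding 4 is strictly better here, so truthful bidding is not dominant.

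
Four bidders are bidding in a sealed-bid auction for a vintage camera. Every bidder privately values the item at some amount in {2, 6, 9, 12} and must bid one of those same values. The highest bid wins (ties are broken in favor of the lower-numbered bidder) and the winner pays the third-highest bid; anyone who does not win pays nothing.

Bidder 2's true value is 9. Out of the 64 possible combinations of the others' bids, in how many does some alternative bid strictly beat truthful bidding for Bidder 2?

12

Others bid (2, 2, 12): truth gives 0; bid 12 gives 7 > 0. Violating.
Others bid (2, 6, 12): truth gives 0; bid 12 gives 3 > 0. Violating.
Others bid (2, 12, 2): truth gives 0; bid 12 gives 7 > 0. Violating.
Others bid (2, 12, 6): truth gives 0; bid 12 gives 3 > 0. Violating.
Others bid (2, 2, 2): truth gives 7; no alternative beats it.
Others bid (2, 2, 6): truth gives 7; no alternative beats it.
(Checking all 64 profiles: 12 have a profitable deviation, 52 do not.)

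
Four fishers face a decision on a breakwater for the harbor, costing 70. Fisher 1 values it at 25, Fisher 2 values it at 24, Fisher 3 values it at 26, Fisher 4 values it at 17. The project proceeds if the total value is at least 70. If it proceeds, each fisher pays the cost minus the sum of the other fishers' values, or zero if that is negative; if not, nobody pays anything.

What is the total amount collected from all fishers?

9

Total value 92 ≥ cost 70, so it is built.
Fisher 1: others sum to 67; max(0, 70 - 67) = 3.
Fisher 2: others sum to 68; max(0, 70 - 68) = 2.
Fisher 3: others sum to 66; max(0, 70 - 66) = 4.
Fisher 4: others sum to 75; max(0, 70 - 75) = 0.
Total collected = 3 + 2 + 4 + 0 = 9.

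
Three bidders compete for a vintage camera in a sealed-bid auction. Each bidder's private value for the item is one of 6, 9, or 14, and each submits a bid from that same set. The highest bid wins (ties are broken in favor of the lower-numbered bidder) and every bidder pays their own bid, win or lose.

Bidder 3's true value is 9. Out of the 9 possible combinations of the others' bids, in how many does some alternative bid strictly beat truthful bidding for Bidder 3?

Others bid (6, 9): truth gives -9; bid 14 gives -5 > -9. Violating.
Others bid (6, 14): truth gives -9; bid 6 gives -6 > -9. Violating.
Others bid (9, 6): truth gives -9; bid 14 gives -5 > -9. Violating.
Others bid (9, 9): truth gives -9; bid 14 gives -5 > -9. Violating.
Others bid (6, 6): truth gives 0; no alternative beats it.
(Checking all 9 profiles: 8 have a profitable deviation, 1 does not.)

8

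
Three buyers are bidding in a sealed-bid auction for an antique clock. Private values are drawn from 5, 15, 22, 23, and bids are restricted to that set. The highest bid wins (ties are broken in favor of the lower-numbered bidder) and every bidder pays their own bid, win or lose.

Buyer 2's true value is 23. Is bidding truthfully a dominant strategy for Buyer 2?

Consider the case where Buyer 1 bids 5 and Buyer 3 bids 5.
Truthful bid 23: wins, pays 23, utility 23 - 23 = 0.
Bid 15 instead: wins, pays 15, utility 23 - 15 = 8.
Since 8 > 0, bidding 15 is strictly better here, so truthful bidding is not dominant.

No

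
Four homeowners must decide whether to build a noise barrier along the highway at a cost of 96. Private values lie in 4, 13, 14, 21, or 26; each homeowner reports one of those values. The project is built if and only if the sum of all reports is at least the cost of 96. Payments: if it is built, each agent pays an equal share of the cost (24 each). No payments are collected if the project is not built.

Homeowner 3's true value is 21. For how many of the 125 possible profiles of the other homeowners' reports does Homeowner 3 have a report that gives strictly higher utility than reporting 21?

1

Others report (26, 26, 26): truth gives -3; report 4 gives 0 > -3. Violating.
Others report (4, 4, 4): truth gives 0; no alternative beats it.
Others report (4, 4, 13): truth gives 0; no alternative beats it.
(Checking all 125 profiles: 1 has a profitable deviation, 124 do not.)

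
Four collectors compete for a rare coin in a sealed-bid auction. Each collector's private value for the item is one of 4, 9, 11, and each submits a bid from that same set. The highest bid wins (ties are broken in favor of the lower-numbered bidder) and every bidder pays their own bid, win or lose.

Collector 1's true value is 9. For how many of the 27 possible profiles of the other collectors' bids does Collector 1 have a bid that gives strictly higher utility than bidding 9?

20

Others bid (4, 4, 4): truth gives 0; bid 4 gives 5 > 0. Violating.
Others bid (4, 4, 11): truth gives -9; bid 11 gives -2 > -9. Violating.
Others bid (4, 9, 11): truth gives -9; bid 11 gives -2 > -9. Violating.
Others bid (4, 11, 4): truth gives -9; bid 11 gives -2 > -9. Violating.
Others bid (4, 4, 9): truth gives 0; no alternative beats it.
Others bid (4, 9, 4): truth gives 0; no alternative beats it.
(Checking all 27 profiles: 20 have a profitable deviation, 7 do not.)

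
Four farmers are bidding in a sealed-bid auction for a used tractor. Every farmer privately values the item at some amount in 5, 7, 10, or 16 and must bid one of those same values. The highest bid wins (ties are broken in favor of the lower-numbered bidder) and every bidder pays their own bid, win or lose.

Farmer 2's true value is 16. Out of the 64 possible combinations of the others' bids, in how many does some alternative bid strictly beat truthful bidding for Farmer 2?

Others bid (5, 5, 5): truth gives 0; bid 7 gives 9 > 0. Violating.
Others bid (5, 5, 7): truth gives 0; bid 7 gives 9 > 0. Violating.
Others bid (5, 5, 10): truth gives 0; bid 10 gives 6 > 0. Violating.
Others bid (5, 7, 5): truth gives 0; bid 7 gives 9 > 0. Violating.
Others bid (5, 5, 16): truth gives 0; no alternative beats it.
Others bid (5, 7, 16): truth gives 0; no alternative beats it.
(Checking all 64 profiles: 34 have a profitable deviation, 30 do not.)

34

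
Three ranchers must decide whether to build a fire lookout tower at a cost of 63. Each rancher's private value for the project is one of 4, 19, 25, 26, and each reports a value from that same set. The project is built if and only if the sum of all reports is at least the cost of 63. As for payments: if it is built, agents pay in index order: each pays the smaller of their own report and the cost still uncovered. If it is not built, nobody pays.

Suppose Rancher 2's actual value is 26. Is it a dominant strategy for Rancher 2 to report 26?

No

Consider the case where Rancher 1 reports 19 and Rancher 3 reports 19.
Truthful report 26: project built, pays 26, utility 26 - 26 = 0.
Report 25 instead: project built, pays 25, utility 26 - 25 = 1.
Since 1 > 0, reporting 25 is strictly better here, so truthful reporting is not dominant.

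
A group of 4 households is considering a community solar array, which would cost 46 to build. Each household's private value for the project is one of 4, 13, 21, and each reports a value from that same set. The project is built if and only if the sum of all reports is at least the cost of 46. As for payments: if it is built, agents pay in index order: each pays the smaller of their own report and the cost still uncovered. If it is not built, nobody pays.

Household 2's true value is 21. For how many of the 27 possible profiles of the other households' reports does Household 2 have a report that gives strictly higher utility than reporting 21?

17

Others report (4, 13, 21): truth gives 0; report 13 gives 8 > 0. Violating.
Others report (4, 21, 13): truth gives 0; report 13 gives 8 > 0. Violating.
Others report (4, 21, 21): truth gives 0; report 4 gives 17 > 0. Violating.
Others report (13, 4, 21): truth gives 0; report 13 gives 8 > 0. Violating.
Others report (4, 4, 4): truth gives 0; no alternative beats it.
Others report (4, 4, 13): truth gives 0; no alternative beats it.
(Checking all 27 profiles: 17 have a profitable deviation, 10 do not.)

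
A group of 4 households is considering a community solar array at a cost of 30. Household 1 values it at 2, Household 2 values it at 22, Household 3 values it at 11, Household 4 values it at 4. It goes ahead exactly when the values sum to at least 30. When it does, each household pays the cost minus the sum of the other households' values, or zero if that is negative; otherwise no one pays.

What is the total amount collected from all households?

Total value 39 ≥ cost 30, so it is built.
Household 1: others sum to 37; max(0, 30 - 37) = 0.
Household 2: others sum to 17; max(0, 30 - 17) = 13.
Household 3: others sum to 28; max(0, 30 - 28) = 2.
Household 4: others sum to 35; max(0, 30 - 35) = 0.
Total collected = 0 + 13 + 2 + 0 = 15.

15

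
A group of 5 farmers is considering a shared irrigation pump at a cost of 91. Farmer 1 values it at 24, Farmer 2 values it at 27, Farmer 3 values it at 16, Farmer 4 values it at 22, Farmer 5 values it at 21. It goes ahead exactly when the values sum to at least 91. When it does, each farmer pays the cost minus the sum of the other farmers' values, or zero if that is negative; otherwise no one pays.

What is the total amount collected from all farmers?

Total value 110 ≥ cost 91, so it is built.
Farmer 1: others sum to 86; max(0, 91 - 86) = 5.
Farmer 2: others sum to 83; max(0, 91 - 83) = 8.
Farmer 3: others sum to 94; max(0, 91 - 94) = 0.
Farmer 4: others sum to 88; max(0, 91 - 88) = 3.
Farmer 5: others sum to 89; max(0, 91 - 89) = 2.
Total collected = 5 + 8 + 0 + 3 + 2 = 18.

18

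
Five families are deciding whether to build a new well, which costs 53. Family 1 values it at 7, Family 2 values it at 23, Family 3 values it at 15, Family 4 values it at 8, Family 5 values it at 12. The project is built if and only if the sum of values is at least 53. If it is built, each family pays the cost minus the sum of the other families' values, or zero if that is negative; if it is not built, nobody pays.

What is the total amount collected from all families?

14

Total value 65 ≥ cost 53, so it is built.
Family 1: others sum to 58; max(0, 53 - 58) = 0.
Family 2: others sum to 42; max(0, 53 - 42) = 11.
Family 3: others sum to 50; max(0, 53 - 50) = 3.
Family 4: others sum to 57; max(0, 53 - 57) = 0.
Family 5: others sum to 53; max(0, 53 - 53) = 0.
Total collected = 0 + 11 + 3 + 0 + 0 = 14.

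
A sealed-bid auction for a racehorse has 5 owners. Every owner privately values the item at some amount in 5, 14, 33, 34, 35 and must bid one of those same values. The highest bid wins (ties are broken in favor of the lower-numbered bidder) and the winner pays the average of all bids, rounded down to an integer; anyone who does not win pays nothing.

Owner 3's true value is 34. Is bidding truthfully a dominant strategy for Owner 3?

No

Consider the case where Owner 1 bids 5, Owner 2 bids 5, Owner 4 bids 5 and Owner 5 bids 5.
Truthful bid 34: wins, pays 10, utility 34 - 10 = 24.
Bid 14 instead: wins, pays 6, utility 34 - 6 = 28.
Since 28 > 24, bidding 14 is strictly better here, so truthful bidding is not dominant.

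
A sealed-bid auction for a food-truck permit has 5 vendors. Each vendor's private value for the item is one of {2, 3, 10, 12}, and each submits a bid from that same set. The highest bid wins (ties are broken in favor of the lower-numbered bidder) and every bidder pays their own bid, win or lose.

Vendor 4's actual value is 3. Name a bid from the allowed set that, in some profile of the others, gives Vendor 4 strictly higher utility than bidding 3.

Suppose Vendor 1 bids 2, Vendor 2 bids 2, Vendor 3 bids 2 and Vendor 5 bids 10.
Bid 3: loses but pays 3, utility -3.
Bid 2: loses but pays 2, utility -2.
So bidding 2 beats truth here (-2 > -3).

2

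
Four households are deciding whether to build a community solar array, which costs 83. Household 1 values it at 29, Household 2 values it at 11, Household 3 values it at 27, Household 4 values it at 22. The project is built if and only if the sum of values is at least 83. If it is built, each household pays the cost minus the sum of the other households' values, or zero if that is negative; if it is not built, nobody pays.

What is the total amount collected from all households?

65

Total value 89 ≥ cost 83, so it is built.
Household 1: others sum to 60; max(0, 83 - 60) = 23.
Household 2: others sum to 78; max(0, 83 - 78) = 5.
Household 3: others sum to 62; max(0, 83 - 62) = 21.
Household 4: others sum to 67; max(0, 83 - 67) = 16.
Total collected = 23 + 5 + 21 + 16 = 65.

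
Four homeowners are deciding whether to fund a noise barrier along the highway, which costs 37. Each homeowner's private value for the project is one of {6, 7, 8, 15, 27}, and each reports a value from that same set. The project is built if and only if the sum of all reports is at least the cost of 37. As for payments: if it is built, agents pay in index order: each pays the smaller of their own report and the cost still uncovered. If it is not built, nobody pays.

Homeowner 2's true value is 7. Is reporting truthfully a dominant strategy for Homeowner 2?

Consider the case where Homeowner 1 reports 6, Homeowner 3 reports 6 and Homeowner 4 reports 27.
Truthful report 7: project built, pays 7, utility 7 - 7 = 0.
Report 6 instead: project built, pays 6, utility 7 - 6 = 1.
Since 1 > 0, reporting 6 is strictly better here, so truthful reporting is not dominant.

No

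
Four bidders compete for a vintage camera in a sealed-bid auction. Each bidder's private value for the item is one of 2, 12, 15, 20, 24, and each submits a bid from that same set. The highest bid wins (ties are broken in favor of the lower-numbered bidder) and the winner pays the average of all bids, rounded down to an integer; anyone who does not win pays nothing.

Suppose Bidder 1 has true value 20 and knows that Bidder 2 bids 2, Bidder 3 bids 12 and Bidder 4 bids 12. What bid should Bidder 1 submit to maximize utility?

12

Bid 2: loses, pays 0, utility 0.
Bid 12: wins, pays 9, utility 20 - 9 = 11.
Bid 15: wins, pays 10, utility 20 - 10 = 10.
Bid 20: wins, pays 11, utility 20 - 11 = 9.
Bid 24: wins, pays 12, utility 20 - 12 = 8.
The best choice is 12 with utility 11.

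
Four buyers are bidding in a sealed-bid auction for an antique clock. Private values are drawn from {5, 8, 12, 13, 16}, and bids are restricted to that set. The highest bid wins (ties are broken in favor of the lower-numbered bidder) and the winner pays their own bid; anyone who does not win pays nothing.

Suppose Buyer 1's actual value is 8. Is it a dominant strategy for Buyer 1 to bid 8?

Consider the case where Buyer 2 bids 5, Buyer 3 bids 5 and Buyer 4 bids 5.
Truthful bid 8: wins, pays 8, utility 8 - 8 = 0.
Bid 5 instead: wins, pays 5, utility 8 - 5 = 3.
Since 3 > 0, bidding 5 is strictly better here, so truthful bidding is not dominant.

No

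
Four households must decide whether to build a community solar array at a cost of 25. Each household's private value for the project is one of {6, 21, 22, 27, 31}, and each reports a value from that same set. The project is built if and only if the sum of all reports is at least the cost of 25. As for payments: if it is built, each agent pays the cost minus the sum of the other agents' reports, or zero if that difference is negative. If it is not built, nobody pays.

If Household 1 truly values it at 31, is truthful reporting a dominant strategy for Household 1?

Check each profile of the others' reports and compare truth against every alternative report.
Others report (6, 6, 21): truth gives 31, best alternative gives 31.
Others report (6, 6, 22): truth gives 31, best alternative gives 31.
Others report (6, 6, 27): truth gives 31, best alternative gives 31.
Others report (6, 6, 31): truth gives 31, best alternative gives 31.
Others report (6, 21, 6): truth gives 31, best alternative gives 31.
Others report (6, 21, 21): truth gives 31, best alternative gives 31.
(Remaining 119 profiles checked similarly; truth is weakly best in each.)
In every case the truthful report is at least as good as any alternative, so it is a dominant strategy.

Yes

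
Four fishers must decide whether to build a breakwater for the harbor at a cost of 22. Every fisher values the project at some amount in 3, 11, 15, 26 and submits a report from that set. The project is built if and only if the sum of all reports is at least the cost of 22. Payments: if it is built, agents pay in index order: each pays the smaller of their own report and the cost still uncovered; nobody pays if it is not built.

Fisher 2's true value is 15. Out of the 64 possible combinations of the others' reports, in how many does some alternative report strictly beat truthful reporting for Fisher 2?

46

Others report (3, 3, 11): truth gives 0; report 11 gives 4 > 0. Violating.
Others report (3, 3, 15): truth gives 0; report 3 gives 12 > 0. Violating.
Others report (3, 3, 26): truth gives 0; report 3 gives 12 > 0. Violating.
Others report (3, 11, 3): truth gives 0; report 11 gives 4 > 0. Violating.
Others report (3, 3, 3): truth gives 0; no alternative beats it.
Others report (11, 3, 3): truth gives 4; no alternative beats it.
(Checking all 64 profiles: 46 have a profitable deviation, 18 do not.)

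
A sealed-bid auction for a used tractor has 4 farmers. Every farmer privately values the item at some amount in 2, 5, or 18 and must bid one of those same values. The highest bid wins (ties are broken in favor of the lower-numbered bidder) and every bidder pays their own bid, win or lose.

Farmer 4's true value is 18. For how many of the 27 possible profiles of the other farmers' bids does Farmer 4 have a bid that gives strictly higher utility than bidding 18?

Others bid (2, 2, 2): truth gives 0; bid 5 gives 13 > 0. Violating.
Others bid (2, 2, 18): truth gives -18; bid 2 gives -2 > -18. Violating.
Others bid (2, 5, 18): truth gives -18; bid 2 gives -2 > -18. Violating.
Others bid (2, 18, 2): truth gives -18; bid 2 gives -2 > -18. Violating.
Others bid (2, 2, 5): truth gives 0; no alternative beats it.
Others bid (2, 5, 2): truth gives 0; no alternative beats it.
(Checking all 27 profiles: 20 have a profitable deviation, 7 do not.)

20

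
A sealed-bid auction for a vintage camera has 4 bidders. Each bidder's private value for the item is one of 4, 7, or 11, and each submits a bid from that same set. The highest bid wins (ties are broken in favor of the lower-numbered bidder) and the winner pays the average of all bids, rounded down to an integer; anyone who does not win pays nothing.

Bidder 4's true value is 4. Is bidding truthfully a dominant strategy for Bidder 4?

Yes

Check each profile of the others' bids and compare truth against every alternative bid.
Others bid (4, 4, 4): truth gives 0, best alternative gives 0.
Others bid (4, 4, 7): truth gives 0, best alternative gives 0.
Others bid (4, 4, 11): truth gives 0, best alternative gives 0.
Others bid (4, 7, 4): truth gives 0, best alternative gives 0.
Others bid (4, 7, 7): truth gives 0, best alternative gives 0.
Others bid (4, 7, 11): truth gives 0, best alternative gives 0.
(Remaining 21 profiles checked similarly; truth is weakly best in each.)
In every case the truthful bid is at least as good as any alternative, so it is a dominant strategy.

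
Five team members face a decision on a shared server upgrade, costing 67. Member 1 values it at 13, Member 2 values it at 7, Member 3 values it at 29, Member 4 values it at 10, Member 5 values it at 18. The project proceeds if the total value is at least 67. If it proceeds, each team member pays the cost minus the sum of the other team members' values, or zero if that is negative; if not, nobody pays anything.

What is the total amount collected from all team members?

Total value 77 ≥ cost 67, so it is built.
Member 1: others sum to 64; max(0, 67 - 64) = 3.
Member 2: others sum to 70; max(0, 67 - 70) = 0.
Member 3: others sum to 48; max(0, 67 - 48) = 19.
Member 4: others sum to 67; max(0, 67 - 67) = 0.
Member 5: others sum to 59; max(0, 67 - 59) = 8.
Total collected = 3 + 0 + 19 + 0 + 8 = 30.

30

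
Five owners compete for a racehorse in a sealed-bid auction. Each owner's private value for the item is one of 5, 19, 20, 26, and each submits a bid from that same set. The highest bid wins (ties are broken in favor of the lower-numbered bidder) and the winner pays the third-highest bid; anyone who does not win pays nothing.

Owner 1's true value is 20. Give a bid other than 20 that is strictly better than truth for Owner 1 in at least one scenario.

Suppose Owner 2 bids 5, Owner 3 bids 5, Owner 4 bids 5 and Owner 5 bids 26.
Bid 20: loses, pays 0, utility 0.
Bid 26: wins, pays 5, utility 20 - 5 = 15.
So bidding 26 beats truth here (15 > 0).

26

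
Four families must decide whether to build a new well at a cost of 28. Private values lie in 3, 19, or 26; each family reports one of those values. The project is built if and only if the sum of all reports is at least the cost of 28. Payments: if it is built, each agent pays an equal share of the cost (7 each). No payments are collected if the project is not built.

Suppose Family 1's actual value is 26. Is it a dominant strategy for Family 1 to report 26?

Yes

Check each profile of the others' reports and compare truth against every alternative report.
Others report (3, 3, 3): truth gives 19, best alternative gives 19.
Others report (3, 3, 19): truth gives 19, best alternative gives 19.
Others report (3, 3, 26): truth gives 19, best alternative gives 19.
Others report (3, 19, 3): truth gives 19, best alternative gives 19.
Others report (3, 19, 19): truth gives 19, best alternative gives 19.
Others report (3, 19, 26): truth gives 19, best alternative gives 19.
(Remaining 21 profiles checked similarly; truth is weakly best in each.)
In every case the truthful report is at least as good as any alternative, so it is a dominant strategy.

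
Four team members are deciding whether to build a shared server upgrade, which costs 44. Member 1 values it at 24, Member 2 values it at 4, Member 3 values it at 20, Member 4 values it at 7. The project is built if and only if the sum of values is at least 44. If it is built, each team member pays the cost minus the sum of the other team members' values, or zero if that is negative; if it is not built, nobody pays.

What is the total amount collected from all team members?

Total value 55 ≥ cost 44, so it is built.
Member 1: others sum to 31; max(0, 44 - 31) = 13.
Member 2: others sum to 51; max(0, 44 - 51) = 0.
Member 3: others sum to 35; max(0, 44 - 35) = 9.
Member 4: others sum to 48; max(0, 44 - 48) = 0.
Total collected = 13 + 0 + 9 + 0 = 22.

22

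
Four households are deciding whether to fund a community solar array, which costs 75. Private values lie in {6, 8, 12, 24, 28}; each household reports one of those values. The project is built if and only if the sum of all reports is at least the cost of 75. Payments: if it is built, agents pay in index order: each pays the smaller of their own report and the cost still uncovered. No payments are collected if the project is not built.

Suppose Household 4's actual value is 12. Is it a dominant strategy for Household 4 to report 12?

Check each profile of the others' reports and compare truth against every alternative report.
Others report (24, 24, 28): truth gives 12, best alternative gives 12.
Others report (24, 28, 24): truth gives 12, best alternative gives 12.
Others report (24, 28, 28): truth gives 12, best alternative gives 12.
Others report (28, 24, 24): truth gives 12, best alternative gives 12.
Others report (28, 24, 28): truth gives 12, best alternative gives 12.
Others report (28, 28, 24): truth gives 12, best alternative gives 12.
(Remaining 119 profiles checked similarly; truth is weakly best in each.)
In every case the truthful report is at least as good as any alternative, so it is a dominant strategy.

Yes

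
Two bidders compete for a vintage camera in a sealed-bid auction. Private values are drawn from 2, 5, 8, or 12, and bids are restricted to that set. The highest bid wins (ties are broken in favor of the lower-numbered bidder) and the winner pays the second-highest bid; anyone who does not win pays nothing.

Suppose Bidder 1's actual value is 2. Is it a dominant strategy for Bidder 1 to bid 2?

Check each profile of the others' bids and compare truth against every alternative bid.
Others bid (5): truth gives 0, best alternative gives -3.
Others bid (2): truth gives 0, best alternative gives 0.
Others bid (8): truth gives 0, best alternative gives 0.
Others bid (12): truth gives 0, best alternative gives 0.
In every case the truthful bid is at least as good as any alternative, so it is a dominant strategy.

Yes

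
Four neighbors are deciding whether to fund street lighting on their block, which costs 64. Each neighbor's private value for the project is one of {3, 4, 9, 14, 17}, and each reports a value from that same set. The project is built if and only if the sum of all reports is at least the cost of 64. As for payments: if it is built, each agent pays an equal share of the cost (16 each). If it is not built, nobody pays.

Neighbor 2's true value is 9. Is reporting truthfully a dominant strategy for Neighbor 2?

Check each profile of the others' reports and compare truth against every alternative report.
Others report (3, 3, 3): truth gives 0, best alternative gives 0.
Others report (3, 3, 4): truth gives 0, best alternative gives 0.
Others report (3, 3, 9): truth gives 0, best alternative gives 0.
Others report (3, 3, 14): truth gives 0, best alternative gives 0.
Others report (3, 3, 17): truth gives 0, best alternative gives 0.
Others report (3, 4, 3): truth gives 0, best alternative gives 0.
(Remaining 119 profiles checked similarly; truth is weakly best in each.)
In every case the truthful report is at least as good as any alternative, so it is a dominant strategy.

Yes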